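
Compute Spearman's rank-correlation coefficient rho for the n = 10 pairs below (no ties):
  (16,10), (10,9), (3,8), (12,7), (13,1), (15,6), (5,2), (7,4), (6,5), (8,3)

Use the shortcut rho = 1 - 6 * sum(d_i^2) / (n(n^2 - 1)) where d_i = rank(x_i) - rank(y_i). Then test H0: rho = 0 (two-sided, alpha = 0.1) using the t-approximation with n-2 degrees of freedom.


Step 1: Rank x and y separately (midranks; no ties here).
rank(x): 16->10, 10->6, 3->1, 12->7, 13->8, 15->9, 5->2, 7->4, 6->3, 8->5
rank(y): 10->10, 9->9, 8->8, 7->7, 1->1, 6->6, 2->2, 4->4, 5->5, 3->3
Step 2: d_i = R_x(i) - R_y(i); compute d_i^2.
  (10-10)^2=0, (6-9)^2=9, (1-8)^2=49, (7-7)^2=0, (8-1)^2=49, (9-6)^2=9, (2-2)^2=0, (4-4)^2=0, (3-5)^2=4, (5-3)^2=4
sum(d^2) = 124.
Step 3: rho = 1 - 6*124 / (10*(10^2 - 1)) = 1 - 744/990 = 0.248485.
Step 4: Under H0, t = rho * sqrt((n-2)/(1-rho^2)) = 0.7256 ~ t(8).
Step 5: Two-sided p-value from the t-distribution with 8 df = 0.488776.
Step 6: alpha = 0.1. fail to reject H0.

rho = 0.2485, p = 0.488776, fail to reject H0 at alpha = 0.1.


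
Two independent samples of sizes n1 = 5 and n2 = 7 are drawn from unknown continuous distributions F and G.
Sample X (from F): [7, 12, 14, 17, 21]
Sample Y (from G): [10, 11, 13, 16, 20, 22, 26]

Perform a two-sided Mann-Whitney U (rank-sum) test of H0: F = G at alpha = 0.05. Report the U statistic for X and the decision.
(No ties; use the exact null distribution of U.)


Step 1: Combine and sort all 12 observations; assign midranks.
sorted (value, group): (7,X), (10,Y), (11,Y), (12,X), (13,Y), (14,X), (16,Y), (17,X), (20,Y), (21,X), (22,Y), (26,Y)
ranks: 7->1, 10->2, 11->3, 12->4, 13->5, 14->6, 16->7, 17->8, 20->9, 21->10, 22->11, 26->12
Step 2: Rank sum for X: R1 = 1 + 4 + 6 + 8 + 10 = 29.
Step 3: U_X = R1 - n1(n1+1)/2 = 29 - 5*6/2 = 29 - 15 = 14.
       U_Y = n1*n2 - U_X = 35 - 14 = 21.
Step 4: No ties, so the exact null distribution of U (based on enumerating the C(12,5) = 792 equally likely rank assignments) gives the two-sided p-value.
Step 5: p-value = 0.638889; compare to alpha = 0.05. fail to reject H0.

U_X = 14, p = 0.638889, fail to reject H0 at alpha = 0.05.


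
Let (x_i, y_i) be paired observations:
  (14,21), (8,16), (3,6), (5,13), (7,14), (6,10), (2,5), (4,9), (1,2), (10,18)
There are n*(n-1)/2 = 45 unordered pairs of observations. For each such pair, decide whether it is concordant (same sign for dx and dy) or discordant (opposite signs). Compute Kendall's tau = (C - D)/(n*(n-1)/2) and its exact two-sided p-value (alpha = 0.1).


Step 1: Enumerate the 45 unordered pairs (i,j) with i<j and classify each by sign(x_j-x_i) * sign(y_j-y_i).
  (1,2):dx=-6,dy=-5->C; (1,3):dx=-11,dy=-15->C; (1,4):dx=-9,dy=-8->C; (1,5):dx=-7,dy=-7->C
  (1,6):dx=-8,dy=-11->C; (1,7):dx=-12,dy=-16->C; (1,8):dx=-10,dy=-12->C; (1,9):dx=-13,dy=-19->C
  (1,10):dx=-4,dy=-3->C; (2,3):dx=-5,dy=-10->C; (2,4):dx=-3,dy=-3->C; (2,5):dx=-1,dy=-2->C
  (2,6):dx=-2,dy=-6->C; (2,7):dx=-6,dy=-11->C; (2,8):dx=-4,dy=-7->C; (2,9):dx=-7,dy=-14->C
  (2,10):dx=+2,dy=+2->C; (3,4):dx=+2,dy=+7->C; (3,5):dx=+4,dy=+8->C; (3,6):dx=+3,dy=+4->C
  (3,7):dx=-1,dy=-1->C; (3,8):dx=+1,dy=+3->C; (3,9):dx=-2,dy=-4->C; (3,10):dx=+7,dy=+12->C
  (4,5):dx=+2,dy=+1->C; (4,6):dx=+1,dy=-3->D; (4,7):dx=-3,dy=-8->C; (4,8):dx=-1,dy=-4->C
  (4,9):dx=-4,dy=-11->C; (4,10):dx=+5,dy=+5->C; (5,6):dx=-1,dy=-4->C; (5,7):dx=-5,dy=-9->C
  (5,8):dx=-3,dy=-5->C; (5,9):dx=-6,dy=-12->C; (5,10):dx=+3,dy=+4->C; (6,7):dx=-4,dy=-5->C
  (6,8):dx=-2,dy=-1->C; (6,9):dx=-5,dy=-8->C; (6,10):dx=+4,dy=+8->C; (7,8):dx=+2,dy=+4->C
  (7,9):dx=-1,dy=-3->C; (7,10):dx=+8,dy=+13->C; (8,9):dx=-3,dy=-7->C; (8,10):dx=+6,dy=+9->C
  (9,10):dx=+9,dy=+16->C
Step 2: C = 44, D = 1, total pairs = 45.
Step 3: tau = (C - D)/(n(n-1)/2) = (44 - 1)/45 = 0.955556.
Step 4: Exact two-sided p-value (enumerate n! = 3628800 permutations of y under H0): p = 0.000006.
Step 5: alpha = 0.1. reject H0.

tau_b = 0.9556 (C=44, D=1), p = 0.000006, reject H0.


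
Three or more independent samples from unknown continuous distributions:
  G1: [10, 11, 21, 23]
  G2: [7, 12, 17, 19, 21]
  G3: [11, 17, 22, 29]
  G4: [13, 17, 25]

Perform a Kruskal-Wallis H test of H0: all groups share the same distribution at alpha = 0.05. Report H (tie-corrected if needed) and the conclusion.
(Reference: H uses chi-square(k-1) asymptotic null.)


Step 1: Combine all N = 16 observations and assign midranks.
sorted (value, group, rank): (7,G2,1), (10,G1,2), (11,G1,3.5), (11,G3,3.5), (12,G2,5), (13,G4,6), (17,G2,8), (17,G3,8), (17,G4,8), (19,G2,10), (21,G1,11.5), (21,G2,11.5), (22,G3,13), (23,G1,14), (25,G4,15), (29,G3,16)
Step 2: Sum ranks within each group.
R_1 = 31 (n_1 = 4)
R_2 = 35.5 (n_2 = 5)
R_3 = 40.5 (n_3 = 4)
R_4 = 29 (n_4 = 3)
Step 3: H = 12/(N(N+1)) * sum(R_i^2/n_i) - 3(N+1)
     = 12/(16*17) * (31^2/4 + 35.5^2/5 + 40.5^2/4 + 29^2/3) - 3*17
     = 0.044118 * 1182.7 - 51
     = 1.177757.
Step 4: Ties present; correction factor C = 1 - 36/(16^3 - 16) = 0.991176. Corrected H = 1.177757 / 0.991176 = 1.188242.
Step 5: Under H0, H ~ chi^2(3); p-value = 0.755826.
Step 6: alpha = 0.05. fail to reject H0.

H = 1.1882, df = 3, p = 0.755826, fail to reject H0.


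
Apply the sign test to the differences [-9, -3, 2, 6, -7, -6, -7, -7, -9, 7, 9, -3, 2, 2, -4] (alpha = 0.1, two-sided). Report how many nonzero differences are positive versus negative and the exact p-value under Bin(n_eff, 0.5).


Step 1: Discard zero differences. Original n = 15; n_eff = number of nonzero differences = 15.
Nonzero differences (with sign): -9, -3, +2, +6, -7, -6, -7, -7, -9, +7, +9, -3, +2, +2, -4
Step 2: Count signs: positive = 6, negative = 9.
Step 3: Under H0: P(positive) = 0.5, so the number of positives S ~ Bin(15, 0.5).
Step 4: Two-sided exact p-value = sum of Bin(15,0.5) probabilities at or below the observed probability = 0.607239.
Step 5: alpha = 0.1. fail to reject H0.

n_eff = 15, pos = 6, neg = 9, p = 0.607239, fail to reject H0.


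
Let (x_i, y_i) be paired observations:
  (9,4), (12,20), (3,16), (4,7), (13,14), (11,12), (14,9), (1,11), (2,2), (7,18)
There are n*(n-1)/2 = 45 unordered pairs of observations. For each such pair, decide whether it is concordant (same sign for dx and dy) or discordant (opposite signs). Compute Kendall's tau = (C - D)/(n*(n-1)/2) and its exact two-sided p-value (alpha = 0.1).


Step 1: Enumerate the 45 unordered pairs (i,j) with i<j and classify each by sign(x_j-x_i) * sign(y_j-y_i).
  (1,2):dx=+3,dy=+16->C; (1,3):dx=-6,dy=+12->D; (1,4):dx=-5,dy=+3->D; (1,5):dx=+4,dy=+10->C
  (1,6):dx=+2,dy=+8->C; (1,7):dx=+5,dy=+5->C; (1,8):dx=-8,dy=+7->D; (1,9):dx=-7,dy=-2->C
  (1,10):dx=-2,dy=+14->D; (2,3):dx=-9,dy=-4->C; (2,4):dx=-8,dy=-13->C; (2,5):dx=+1,dy=-6->D
  (2,6):dx=-1,dy=-8->C; (2,7):dx=+2,dy=-11->D; (2,8):dx=-11,dy=-9->C; (2,9):dx=-10,dy=-18->C
  (2,10):dx=-5,dy=-2->C; (3,4):dx=+1,dy=-9->D; (3,5):dx=+10,dy=-2->D; (3,6):dx=+8,dy=-4->D
  (3,7):dx=+11,dy=-7->D; (3,8):dx=-2,dy=-5->C; (3,9):dx=-1,dy=-14->C; (3,10):dx=+4,dy=+2->C
  (4,5):dx=+9,dy=+7->C; (4,6):dx=+7,dy=+5->C; (4,7):dx=+10,dy=+2->C; (4,8):dx=-3,dy=+4->D
  (4,9):dx=-2,dy=-5->C; (4,10):dx=+3,dy=+11->C; (5,6):dx=-2,dy=-2->C; (5,7):dx=+1,dy=-5->D
  (5,8):dx=-12,dy=-3->C; (5,9):dx=-11,dy=-12->C; (5,10):dx=-6,dy=+4->D; (6,7):dx=+3,dy=-3->D
  (6,8):dx=-10,dy=-1->C; (6,9):dx=-9,dy=-10->C; (6,10):dx=-4,dy=+6->D; (7,8):dx=-13,dy=+2->D
  (7,9):dx=-12,dy=-7->C; (7,10):dx=-7,dy=+9->D; (8,9):dx=+1,dy=-9->D; (8,10):dx=+6,dy=+7->C
  (9,10):dx=+5,dy=+16->C
Step 2: C = 27, D = 18, total pairs = 45.
Step 3: tau = (C - D)/(n(n-1)/2) = (27 - 18)/45 = 0.200000.
Step 4: Exact two-sided p-value (enumerate n! = 3628800 permutations of y under H0): p = 0.484313.
Step 5: alpha = 0.1. fail to reject H0.

tau_b = 0.2000 (C=27, D=18), p = 0.484313, fail to reject H0.


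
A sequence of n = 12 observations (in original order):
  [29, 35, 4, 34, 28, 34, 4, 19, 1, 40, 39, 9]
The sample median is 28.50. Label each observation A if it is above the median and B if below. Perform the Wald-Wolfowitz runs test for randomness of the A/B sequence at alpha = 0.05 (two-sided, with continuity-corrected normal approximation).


Step 1: Compute median = 28.50; label A = above, B = below.
Labels in order: AABABABBBAAB  (n_A = 6, n_B = 6)
Step 2: Count runs R = 8.
Step 3: Under H0 (random ordering), E[R] = 2*n_A*n_B/(n_A+n_B) + 1 = 2*6*6/12 + 1 = 7.0000.
        Var[R] = 2*n_A*n_B*(2*n_A*n_B - n_A - n_B) / ((n_A+n_B)^2 * (n_A+n_B-1)) = 4320/1584 = 2.7273.
        SD[R] = 1.6514.
Step 4: Continuity-corrected z = (R - 0.5 - E[R]) / SD[R] = (8 - 0.5 - 7.0000) / 1.6514 = 0.3028.
Step 5: Two-sided p-value via normal approximation = 2*(1 - Phi(|z|)) = 0.762069.
Step 6: alpha = 0.05. fail to reject H0.

R = 8, z = 0.3028, p = 0.762069, fail to reject H0.


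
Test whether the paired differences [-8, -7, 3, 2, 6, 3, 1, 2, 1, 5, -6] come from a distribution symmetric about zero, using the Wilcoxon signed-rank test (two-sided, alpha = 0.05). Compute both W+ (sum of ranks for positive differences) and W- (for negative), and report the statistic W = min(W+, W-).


Step 1: Drop any zero differences (none here) and take |d_i|.
|d| = [8, 7, 3, 2, 6, 3, 1, 2, 1, 5, 6]
Step 2: Midrank |d_i| (ties get averaged ranks).
ranks: |8|->11, |7|->10, |3|->5.5, |2|->3.5, |6|->8.5, |3|->5.5, |1|->1.5, |2|->3.5, |1|->1.5, |5|->7, |6|->8.5
Step 3: Attach original signs; sum ranks with positive sign and with negative sign.
W+ = 5.5 + 3.5 + 8.5 + 5.5 + 1.5 + 3.5 + 1.5 + 7 = 36.5
W- = 11 + 10 + 8.5 = 29.5
(Check: W+ + W- = 66 should equal n(n+1)/2 = 66.)
Step 4: Test statistic W = min(W+, W-) = 29.5.
Step 5: Ties in |d|, so use the tie-corrected normal approximation.
        E[W] = n(n+1)/4 = 11*12/4 = 33.
        Tie groups: |d|=1 (t=2), |d|=2 (t=2), |d|=3 (t=2), |d|=6 (t=2); sum(t^3 - t) = 24.
        Var[W] = n(n+1)(2n+1)/24 - sum(t^3-t)/48 = 3036/24 - 24/48 = 126.
        z = (W - E[W]) / sqrt(Var[W]) = (29.5 - 33) / 11.2250 = -0.3118.
        Two-sided p = 2*Phi(z) = 0.755189.
Step 6: alpha = 0.05. fail to reject H0.

W+ = 36.5, W- = 29.5, W = min = 29.5, p = 0.755189, fail to reject H0.


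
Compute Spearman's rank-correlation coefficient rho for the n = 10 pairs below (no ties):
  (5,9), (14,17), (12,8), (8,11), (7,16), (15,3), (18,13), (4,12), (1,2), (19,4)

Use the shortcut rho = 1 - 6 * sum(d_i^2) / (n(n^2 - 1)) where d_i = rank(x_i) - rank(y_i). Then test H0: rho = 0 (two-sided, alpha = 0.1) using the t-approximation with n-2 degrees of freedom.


Step 1: Rank x and y separately (midranks; no ties here).
rank(x): 5->3, 14->7, 12->6, 8->5, 7->4, 15->8, 18->9, 4->2, 1->1, 19->10
rank(y): 9->5, 17->10, 8->4, 11->6, 16->9, 3->2, 13->8, 12->7, 2->1, 4->3
Step 2: d_i = R_x(i) - R_y(i); compute d_i^2.
  (3-5)^2=4, (7-10)^2=9, (6-4)^2=4, (5-6)^2=1, (4-9)^2=25, (8-2)^2=36, (9-8)^2=1, (2-7)^2=25, (1-1)^2=0, (10-3)^2=49
sum(d^2) = 154.
Step 3: rho = 1 - 6*154 / (10*(10^2 - 1)) = 1 - 924/990 = 0.066667.
Step 4: Under H0, t = rho * sqrt((n-2)/(1-rho^2)) = 0.1890 ~ t(8).
Step 5: Two-sided p-value from the t-distribution with 8 df = 0.854813.
Step 6: alpha = 0.1. fail to reject H0.

rho = 0.0667, p = 0.854813, fail to reject H0 at alpha = 0.1.


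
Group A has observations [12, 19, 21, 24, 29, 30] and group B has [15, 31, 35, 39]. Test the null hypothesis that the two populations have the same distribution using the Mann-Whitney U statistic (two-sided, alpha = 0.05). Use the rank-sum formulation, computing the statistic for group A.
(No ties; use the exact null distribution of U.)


Step 1: Combine and sort all 10 observations; assign midranks.
sorted (value, group): (12,X), (15,Y), (19,X), (21,X), (24,X), (29,X), (30,X), (31,Y), (35,Y), (39,Y)
ranks: 12->1, 15->2, 19->3, 21->4, 24->5, 29->6, 30->7, 31->8, 35->9, 39->10
Step 2: Rank sum for X: R1 = 1 + 3 + 4 + 5 + 6 + 7 = 26.
Step 3: U_X = R1 - n1(n1+1)/2 = 26 - 6*7/2 = 26 - 21 = 5.
       U_Y = n1*n2 - U_X = 24 - 5 = 19.
Step 4: No ties, so the exact null distribution of U (based on enumerating the C(10,6) = 210 equally likely rank assignments) gives the two-sided p-value.
Step 5: p-value = 0.171429; compare to alpha = 0.05. fail to reject H0.

U_X = 5, p = 0.171429, fail to reject H0 at alpha = 0.05.


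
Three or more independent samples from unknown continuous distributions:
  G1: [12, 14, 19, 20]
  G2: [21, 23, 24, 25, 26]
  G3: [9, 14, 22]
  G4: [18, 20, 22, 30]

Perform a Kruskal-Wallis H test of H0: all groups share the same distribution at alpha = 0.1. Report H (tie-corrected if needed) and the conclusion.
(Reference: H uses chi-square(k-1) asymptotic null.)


Step 1: Combine all N = 16 observations and assign midranks.
sorted (value, group, rank): (9,G3,1), (12,G1,2), (14,G1,3.5), (14,G3,3.5), (18,G4,5), (19,G1,6), (20,G1,7.5), (20,G4,7.5), (21,G2,9), (22,G3,10.5), (22,G4,10.5), (23,G2,12), (24,G2,13), (25,G2,14), (26,G2,15), (30,G4,16)
Step 2: Sum ranks within each group.
R_1 = 19 (n_1 = 4)
R_2 = 63 (n_2 = 5)
R_3 = 15 (n_3 = 3)
R_4 = 39 (n_4 = 4)
Step 3: H = 12/(N(N+1)) * sum(R_i^2/n_i) - 3(N+1)
     = 12/(16*17) * (19^2/4 + 63^2/5 + 15^2/3 + 39^2/4) - 3*17
     = 0.044118 * 1339.3 - 51
     = 8.086765.
Step 4: Ties present; correction factor C = 1 - 18/(16^3 - 16) = 0.995588. Corrected H = 8.086765 / 0.995588 = 8.122600.
Step 5: Under H0, H ~ chi^2(3); p-value = 0.043545.
Step 6: alpha = 0.1. reject H0.

H = 8.1226, df = 3, p = 0.043545, reject H0.


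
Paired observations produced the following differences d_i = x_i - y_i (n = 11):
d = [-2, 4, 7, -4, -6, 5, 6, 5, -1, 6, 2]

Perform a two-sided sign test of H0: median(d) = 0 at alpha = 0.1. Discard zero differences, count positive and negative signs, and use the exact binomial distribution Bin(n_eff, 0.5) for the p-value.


Step 1: Discard zero differences. Original n = 11; n_eff = number of nonzero differences = 11.
Nonzero differences (with sign): -2, +4, +7, -4, -6, +5, +6, +5, -1, +6, +2
Step 2: Count signs: positive = 7, negative = 4.
Step 3: Under H0: P(positive) = 0.5, so the number of positives S ~ Bin(11, 0.5).
Step 4: Two-sided exact p-value = sum of Bin(11,0.5) probabilities at or below the observed probability = 0.548828.
Step 5: alpha = 0.1. fail to reject H0.

n_eff = 11, pos = 7, neg = 4, p = 0.548828, fail to reject H0.


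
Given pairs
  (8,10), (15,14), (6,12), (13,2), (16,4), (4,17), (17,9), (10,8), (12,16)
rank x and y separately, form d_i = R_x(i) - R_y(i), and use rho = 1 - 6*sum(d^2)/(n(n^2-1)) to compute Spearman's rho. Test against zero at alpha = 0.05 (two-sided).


Step 1: Rank x and y separately (midranks; no ties here).
rank(x): 8->3, 15->7, 6->2, 13->6, 16->8, 4->1, 17->9, 10->4, 12->5
rank(y): 10->5, 14->7, 12->6, 2->1, 4->2, 17->9, 9->4, 8->3, 16->8
Step 2: d_i = R_x(i) - R_y(i); compute d_i^2.
  (3-5)^2=4, (7-7)^2=0, (2-6)^2=16, (6-1)^2=25, (8-2)^2=36, (1-9)^2=64, (9-4)^2=25, (4-3)^2=1, (5-8)^2=9
sum(d^2) = 180.
Step 3: rho = 1 - 6*180 / (9*(9^2 - 1)) = 1 - 1080/720 = -0.500000.
Step 4: Under H0, t = rho * sqrt((n-2)/(1-rho^2)) = -1.5275 ~ t(7).
Step 5: Two-sided p-value from the t-distribution with 7 df = 0.170471.
Step 6: alpha = 0.05. fail to reject H0.

rho = -0.5000, p = 0.170471, fail to reject H0 at alpha = 0.05.


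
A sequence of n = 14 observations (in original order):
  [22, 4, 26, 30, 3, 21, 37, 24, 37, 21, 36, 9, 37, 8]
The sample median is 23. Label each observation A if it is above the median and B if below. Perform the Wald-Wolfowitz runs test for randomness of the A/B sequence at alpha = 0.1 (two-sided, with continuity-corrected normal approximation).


Step 1: Compute median = 23; label A = above, B = below.
Labels in order: BBAABBAAABABAB  (n_A = 7, n_B = 7)
Step 2: Count runs R = 9.
Step 3: Under H0 (random ordering), E[R] = 2*n_A*n_B/(n_A+n_B) + 1 = 2*7*7/14 + 1 = 8.0000.
        Var[R] = 2*n_A*n_B*(2*n_A*n_B - n_A - n_B) / ((n_A+n_B)^2 * (n_A+n_B-1)) = 8232/2548 = 3.2308.
        SD[R] = 1.7974.
Step 4: Continuity-corrected z = (R - 0.5 - E[R]) / SD[R] = (9 - 0.5 - 8.0000) / 1.7974 = 0.2782.
Step 5: Two-sided p-value via normal approximation = 2*(1 - Phi(|z|)) = 0.780879.
Step 6: alpha = 0.1. fail to reject H0.

R = 9, z = 0.2782, p = 0.780879, fail to reject H0.


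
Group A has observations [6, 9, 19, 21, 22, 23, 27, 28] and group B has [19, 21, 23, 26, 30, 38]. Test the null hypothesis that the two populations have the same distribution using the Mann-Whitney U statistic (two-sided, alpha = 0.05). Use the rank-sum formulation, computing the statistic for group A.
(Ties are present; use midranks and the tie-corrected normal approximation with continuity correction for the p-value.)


Step 1: Combine and sort all 14 observations; assign midranks.
sorted (value, group): (6,X), (9,X), (19,X), (19,Y), (21,X), (21,Y), (22,X), (23,X), (23,Y), (26,Y), (27,X), (28,X), (30,Y), (38,Y)
ranks: 6->1, 9->2, 19->3.5, 19->3.5, 21->5.5, 21->5.5, 22->7, 23->8.5, 23->8.5, 26->10, 27->11, 28->12, 30->13, 38->14
Step 2: Rank sum for X: R1 = 1 + 2 + 3.5 + 5.5 + 7 + 8.5 + 11 + 12 = 50.5.
Step 3: U_X = R1 - n1(n1+1)/2 = 50.5 - 8*9/2 = 50.5 - 36 = 14.5.
       U_Y = n1*n2 - U_X = 48 - 14.5 = 33.5.
Step 4: Ties are present, so use the tie-corrected normal approximation (with continuity correction) for the p-value.
Step 5: p-value = 0.243718; compare to alpha = 0.05. fail to reject H0.

U_X = 14.5, p = 0.243718, fail to reject H0 at alpha = 0.05.


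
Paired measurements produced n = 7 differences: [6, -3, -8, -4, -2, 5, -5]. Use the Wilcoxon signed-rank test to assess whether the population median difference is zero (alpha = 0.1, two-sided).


Step 1: Drop any zero differences (none here) and take |d_i|.
|d| = [6, 3, 8, 4, 2, 5, 5]
Step 2: Midrank |d_i| (ties get averaged ranks).
ranks: |6|->6, |3|->2, |8|->7, |4|->3, |2|->1, |5|->4.5, |5|->4.5
Step 3: Attach original signs; sum ranks with positive sign and with negative sign.
W+ = 6 + 4.5 = 10.5
W- = 2 + 7 + 3 + 1 + 4.5 = 17.5
(Check: W+ + W- = 28 should equal n(n+1)/2 = 28.)
Step 4: Test statistic W = min(W+, W-) = 10.5.
Step 5: Ties in |d|, so use the tie-corrected normal approximation.
        E[W] = n(n+1)/4 = 7*8/4 = 14.
        Tie groups: |d|=5 (t=2); sum(t^3 - t) = 6.
        Var[W] = n(n+1)(2n+1)/24 - sum(t^3-t)/48 = 840/24 - 6/48 = 34.875.
        z = (W - E[W]) / sqrt(Var[W]) = (10.5 - 14) / 5.9055 = -0.5927.
        Two-sided p = 2*Phi(z) = 0.553404.
Step 6: alpha = 0.1. fail to reject H0.

W+ = 10.5, W- = 17.5, W = min = 10.5, p = 0.553404, fail to reject H0.


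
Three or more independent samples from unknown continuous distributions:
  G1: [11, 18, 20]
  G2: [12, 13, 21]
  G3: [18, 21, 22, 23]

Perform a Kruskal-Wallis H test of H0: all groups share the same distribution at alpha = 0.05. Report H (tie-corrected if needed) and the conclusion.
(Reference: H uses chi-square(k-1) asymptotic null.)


Step 1: Combine all N = 10 observations and assign midranks.
sorted (value, group, rank): (11,G1,1), (12,G2,2), (13,G2,3), (18,G1,4.5), (18,G3,4.5), (20,G1,6), (21,G2,7.5), (21,G3,7.5), (22,G3,9), (23,G3,10)
Step 2: Sum ranks within each group.
R_1 = 11.5 (n_1 = 3)
R_2 = 12.5 (n_2 = 3)
R_3 = 31 (n_3 = 4)
Step 3: H = 12/(N(N+1)) * sum(R_i^2/n_i) - 3(N+1)
     = 12/(10*11) * (11.5^2/3 + 12.5^2/3 + 31^2/4) - 3*11
     = 0.109091 * 336.417 - 33
     = 3.700000.
Step 4: Ties present; correction factor C = 1 - 12/(10^3 - 10) = 0.987879. Corrected H = 3.700000 / 0.987879 = 3.745399.
Step 5: Under H0, H ~ chi^2(2); p-value = 0.153708.
Step 6: alpha = 0.05. fail to reject H0.

H = 3.7454, df = 2, p = 0.153708, fail to reject H0.


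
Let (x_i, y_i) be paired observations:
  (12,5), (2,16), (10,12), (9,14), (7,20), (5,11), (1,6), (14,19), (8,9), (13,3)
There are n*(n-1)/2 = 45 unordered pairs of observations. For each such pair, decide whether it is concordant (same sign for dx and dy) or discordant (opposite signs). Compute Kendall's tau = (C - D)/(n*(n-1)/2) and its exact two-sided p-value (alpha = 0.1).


Step 1: Enumerate the 45 unordered pairs (i,j) with i<j and classify each by sign(x_j-x_i) * sign(y_j-y_i).
  (1,2):dx=-10,dy=+11->D; (1,3):dx=-2,dy=+7->D; (1,4):dx=-3,dy=+9->D; (1,5):dx=-5,dy=+15->D
  (1,6):dx=-7,dy=+6->D; (1,7):dx=-11,dy=+1->D; (1,8):dx=+2,dy=+14->C; (1,9):dx=-4,dy=+4->D
  (1,10):dx=+1,dy=-2->D; (2,3):dx=+8,dy=-4->D; (2,4):dx=+7,dy=-2->D; (2,5):dx=+5,dy=+4->C
  (2,6):dx=+3,dy=-5->D; (2,7):dx=-1,dy=-10->C; (2,8):dx=+12,dy=+3->C; (2,9):dx=+6,dy=-7->D
  (2,10):dx=+11,dy=-13->D; (3,4):dx=-1,dy=+2->D; (3,5):dx=-3,dy=+8->D; (3,6):dx=-5,dy=-1->C
  (3,7):dx=-9,dy=-6->C; (3,8):dx=+4,dy=+7->C; (3,9):dx=-2,dy=-3->C; (3,10):dx=+3,dy=-9->D
  (4,5):dx=-2,dy=+6->D; (4,6):dx=-4,dy=-3->C; (4,7):dx=-8,dy=-8->C; (4,8):dx=+5,dy=+5->C
  (4,9):dx=-1,dy=-5->C; (4,10):dx=+4,dy=-11->D; (5,6):dx=-2,dy=-9->C; (5,7):dx=-6,dy=-14->C
  (5,8):dx=+7,dy=-1->D; (5,9):dx=+1,dy=-11->D; (5,10):dx=+6,dy=-17->D; (6,7):dx=-4,dy=-5->C
  (6,8):dx=+9,dy=+8->C; (6,9):dx=+3,dy=-2->D; (6,10):dx=+8,dy=-8->D; (7,8):dx=+13,dy=+13->C
  (7,9):dx=+7,dy=+3->C; (7,10):dx=+12,dy=-3->D; (8,9):dx=-6,dy=-10->C; (8,10):dx=-1,dy=-16->C
  (9,10):dx=+5,dy=-6->D
Step 2: C = 20, D = 25, total pairs = 45.
Step 3: tau = (C - D)/(n(n-1)/2) = (20 - 25)/45 = -0.111111.
Step 4: Exact two-sided p-value (enumerate n! = 3628800 permutations of y under H0): p = 0.727490.
Step 5: alpha = 0.1. fail to reject H0.

tau_b = -0.1111 (C=20, D=25), p = 0.727490, fail to reject H0.


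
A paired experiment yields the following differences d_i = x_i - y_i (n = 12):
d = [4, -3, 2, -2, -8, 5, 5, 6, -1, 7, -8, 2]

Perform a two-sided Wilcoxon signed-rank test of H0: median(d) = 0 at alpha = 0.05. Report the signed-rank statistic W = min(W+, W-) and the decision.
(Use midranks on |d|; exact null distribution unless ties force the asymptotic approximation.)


Step 1: Drop any zero differences (none here) and take |d_i|.
|d| = [4, 3, 2, 2, 8, 5, 5, 6, 1, 7, 8, 2]
Step 2: Midrank |d_i| (ties get averaged ranks).
ranks: |4|->6, |3|->5, |2|->3, |2|->3, |8|->11.5, |5|->7.5, |5|->7.5, |6|->9, |1|->1, |7|->10, |8|->11.5, |2|->3
Step 3: Attach original signs; sum ranks with positive sign and with negative sign.
W+ = 6 + 3 + 7.5 + 7.5 + 9 + 10 + 3 = 46
W- = 5 + 3 + 11.5 + 1 + 11.5 = 32
(Check: W+ + W- = 78 should equal n(n+1)/2 = 78.)
Step 4: Test statistic W = min(W+, W-) = 32.
Step 5: Ties in |d|, so use the tie-corrected normal approximation.
        E[W] = n(n+1)/4 = 12*13/4 = 39.
        Tie groups: |d|=2 (t=3), |d|=5 (t=2), |d|=8 (t=2); sum(t^3 - t) = 36.
        Var[W] = n(n+1)(2n+1)/24 - sum(t^3-t)/48 = 3900/24 - 36/48 = 161.75.
        z = (W - E[W]) / sqrt(Var[W]) = (32 - 39) / 12.7181 = -0.5504.
        Two-sided p = 2*Phi(z) = 0.582047.
Step 6: alpha = 0.05. fail to reject H0.

W+ = 46, W- = 32, W = min = 32, p = 0.582047, fail to reject H0.


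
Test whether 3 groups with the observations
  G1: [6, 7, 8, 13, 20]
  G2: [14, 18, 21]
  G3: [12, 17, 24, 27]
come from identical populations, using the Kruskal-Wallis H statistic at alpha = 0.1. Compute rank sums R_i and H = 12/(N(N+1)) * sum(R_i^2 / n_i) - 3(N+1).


Step 1: Combine all N = 12 observations and assign midranks.
sorted (value, group, rank): (6,G1,1), (7,G1,2), (8,G1,3), (12,G3,4), (13,G1,5), (14,G2,6), (17,G3,7), (18,G2,8), (20,G1,9), (21,G2,10), (24,G3,11), (27,G3,12)
Step 2: Sum ranks within each group.
R_1 = 20 (n_1 = 5)
R_2 = 24 (n_2 = 3)
R_3 = 34 (n_3 = 4)
Step 3: H = 12/(N(N+1)) * sum(R_i^2/n_i) - 3(N+1)
     = 12/(12*13) * (20^2/5 + 24^2/3 + 34^2/4) - 3*13
     = 0.076923 * 561 - 39
     = 4.153846.
Step 4: No ties, so H is used without correction.
Step 5: Under H0, H ~ chi^2(2); p-value = 0.125315.
Step 6: alpha = 0.1. fail to reject H0.

H = 4.1538, df = 2, p = 0.125315, fail to reject H0.


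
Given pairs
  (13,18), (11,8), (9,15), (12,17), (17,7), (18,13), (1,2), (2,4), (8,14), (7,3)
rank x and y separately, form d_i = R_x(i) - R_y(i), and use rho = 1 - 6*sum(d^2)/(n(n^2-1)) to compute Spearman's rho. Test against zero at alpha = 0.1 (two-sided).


Step 1: Rank x and y separately (midranks; no ties here).
rank(x): 13->8, 11->6, 9->5, 12->7, 17->9, 18->10, 1->1, 2->2, 8->4, 7->3
rank(y): 18->10, 8->5, 15->8, 17->9, 7->4, 13->6, 2->1, 4->3, 14->7, 3->2
Step 2: d_i = R_x(i) - R_y(i); compute d_i^2.
  (8-10)^2=4, (6-5)^2=1, (5-8)^2=9, (7-9)^2=4, (9-4)^2=25, (10-6)^2=16, (1-1)^2=0, (2-3)^2=1, (4-7)^2=9, (3-2)^2=1
sum(d^2) = 70.
Step 3: rho = 1 - 6*70 / (10*(10^2 - 1)) = 1 - 420/990 = 0.575758.
Step 4: Under H0, t = rho * sqrt((n-2)/(1-rho^2)) = 1.9917 ~ t(8).
Step 5: Two-sided p-value from the t-distribution with 8 df = 0.081553.
Step 6: alpha = 0.1. reject H0.

rho = 0.5758, p = 0.081553, reject H0 at alpha = 0.1.


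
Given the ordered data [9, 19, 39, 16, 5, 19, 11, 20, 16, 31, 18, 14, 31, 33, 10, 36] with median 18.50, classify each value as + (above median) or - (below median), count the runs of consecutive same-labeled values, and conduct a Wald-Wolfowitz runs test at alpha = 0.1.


Step 1: Compute median = 18.50; label A = above, B = below.
Labels in order: BAABBABABABBAABA  (n_A = 8, n_B = 8)
Step 2: Count runs R = 12.
Step 3: Under H0 (random ordering), E[R] = 2*n_A*n_B/(n_A+n_B) + 1 = 2*8*8/16 + 1 = 9.0000.
        Var[R] = 2*n_A*n_B*(2*n_A*n_B - n_A - n_B) / ((n_A+n_B)^2 * (n_A+n_B-1)) = 14336/3840 = 3.7333.
        SD[R] = 1.9322.
Step 4: Continuity-corrected z = (R - 0.5 - E[R]) / SD[R] = (12 - 0.5 - 9.0000) / 1.9322 = 1.2939.
Step 5: Two-sided p-value via normal approximation = 2*(1 - Phi(|z|)) = 0.195709.
Step 6: alpha = 0.1. fail to reject H0.

R = 12, z = 1.2939, p = 0.195709, fail to reject H0.


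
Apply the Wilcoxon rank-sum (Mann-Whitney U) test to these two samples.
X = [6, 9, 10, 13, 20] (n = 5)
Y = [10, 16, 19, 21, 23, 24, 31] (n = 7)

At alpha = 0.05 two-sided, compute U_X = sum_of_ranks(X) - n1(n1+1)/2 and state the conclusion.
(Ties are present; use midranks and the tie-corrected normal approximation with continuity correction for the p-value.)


Step 1: Combine and sort all 12 observations; assign midranks.
sorted (value, group): (6,X), (9,X), (10,X), (10,Y), (13,X), (16,Y), (19,Y), (20,X), (21,Y), (23,Y), (24,Y), (31,Y)
ranks: 6->1, 9->2, 10->3.5, 10->3.5, 13->5, 16->6, 19->7, 20->8, 21->9, 23->10, 24->11, 31->12
Step 2: Rank sum for X: R1 = 1 + 2 + 3.5 + 5 + 8 = 19.5.
Step 3: U_X = R1 - n1(n1+1)/2 = 19.5 - 5*6/2 = 19.5 - 15 = 4.5.
       U_Y = n1*n2 - U_X = 35 - 4.5 = 30.5.
Step 4: Ties are present, so use the tie-corrected normal approximation (with continuity correction) for the p-value.
Step 5: p-value = 0.041997; compare to alpha = 0.05. reject H0.

U_X = 4.5, p = 0.041997, reject H0 at alpha = 0.05.


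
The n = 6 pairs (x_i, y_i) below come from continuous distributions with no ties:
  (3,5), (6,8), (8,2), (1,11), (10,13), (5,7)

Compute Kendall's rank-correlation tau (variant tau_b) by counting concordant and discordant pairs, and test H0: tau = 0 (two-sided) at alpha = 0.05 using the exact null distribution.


Step 1: Enumerate the 15 unordered pairs (i,j) with i<j and classify each by sign(x_j-x_i) * sign(y_j-y_i).
  (1,2):dx=+3,dy=+3->C; (1,3):dx=+5,dy=-3->D; (1,4):dx=-2,dy=+6->D; (1,5):dx=+7,dy=+8->C
  (1,6):dx=+2,dy=+2->C; (2,3):dx=+2,dy=-6->D; (2,4):dx=-5,dy=+3->D; (2,5):dx=+4,dy=+5->C
  (2,6):dx=-1,dy=-1->C; (3,4):dx=-7,dy=+9->D; (3,5):dx=+2,dy=+11->C; (3,6):dx=-3,dy=+5->D
  (4,5):dx=+9,dy=+2->C; (4,6):dx=+4,dy=-4->D; (5,6):dx=-5,dy=-6->C
Step 2: C = 8, D = 7, total pairs = 15.
Step 3: tau = (C - D)/(n(n-1)/2) = (8 - 7)/15 = 0.066667.
Step 4: Exact two-sided p-value (enumerate n! = 720 permutations of y under H0): p = 1.000000.
Step 5: alpha = 0.05. fail to reject H0.

tau_b = 0.0667 (C=8, D=7), p = 1.000000, fail to reject H0.


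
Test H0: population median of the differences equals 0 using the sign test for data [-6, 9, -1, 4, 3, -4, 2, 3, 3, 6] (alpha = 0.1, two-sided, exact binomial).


Step 1: Discard zero differences. Original n = 10; n_eff = number of nonzero differences = 10.
Nonzero differences (with sign): -6, +9, -1, +4, +3, -4, +2, +3, +3, +6
Step 2: Count signs: positive = 7, negative = 3.
Step 3: Under H0: P(positive) = 0.5, so the number of positives S ~ Bin(10, 0.5).
Step 4: Two-sided exact p-value = sum of Bin(10,0.5) probabilities at or below the observed probability = 0.343750.
Step 5: alpha = 0.1. fail to reject H0.

n_eff = 10, pos = 7, neg = 3, p = 0.343750, fail to reject H0.


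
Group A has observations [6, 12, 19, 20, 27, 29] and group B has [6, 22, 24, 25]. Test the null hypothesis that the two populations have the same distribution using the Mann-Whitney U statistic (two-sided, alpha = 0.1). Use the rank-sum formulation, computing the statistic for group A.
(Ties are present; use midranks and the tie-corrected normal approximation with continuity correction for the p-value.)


Step 1: Combine and sort all 10 observations; assign midranks.
sorted (value, group): (6,X), (6,Y), (12,X), (19,X), (20,X), (22,Y), (24,Y), (25,Y), (27,X), (29,X)
ranks: 6->1.5, 6->1.5, 12->3, 19->4, 20->5, 22->6, 24->7, 25->8, 27->9, 29->10
Step 2: Rank sum for X: R1 = 1.5 + 3 + 4 + 5 + 9 + 10 = 32.5.
Step 3: U_X = R1 - n1(n1+1)/2 = 32.5 - 6*7/2 = 32.5 - 21 = 11.5.
       U_Y = n1*n2 - U_X = 24 - 11.5 = 12.5.
Step 4: Ties are present, so use the tie-corrected normal approximation (with continuity correction) for the p-value.
Step 5: p-value = 1.000000; compare to alpha = 0.1. fail to reject H0.

U_X = 11.5, p = 1.000000, fail to reject H0 at alpha = 0.1.


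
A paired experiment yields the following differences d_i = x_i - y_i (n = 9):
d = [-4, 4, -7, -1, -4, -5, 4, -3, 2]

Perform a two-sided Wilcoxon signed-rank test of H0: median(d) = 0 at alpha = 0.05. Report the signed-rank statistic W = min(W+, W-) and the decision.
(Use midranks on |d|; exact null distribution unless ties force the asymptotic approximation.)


Step 1: Drop any zero differences (none here) and take |d_i|.
|d| = [4, 4, 7, 1, 4, 5, 4, 3, 2]
Step 2: Midrank |d_i| (ties get averaged ranks).
ranks: |4|->5.5, |4|->5.5, |7|->9, |1|->1, |4|->5.5, |5|->8, |4|->5.5, |3|->3, |2|->2
Step 3: Attach original signs; sum ranks with positive sign and with negative sign.
W+ = 5.5 + 5.5 + 2 = 13
W- = 5.5 + 9 + 1 + 5.5 + 8 + 3 = 32
(Check: W+ + W- = 45 should equal n(n+1)/2 = 45.)
Step 4: Test statistic W = min(W+, W-) = 13.
Step 5: Ties in |d|, so use the tie-corrected normal approximation.
        E[W] = n(n+1)/4 = 9*10/4 = 22.5.
        Tie groups: |d|=4 (t=4); sum(t^3 - t) = 60.
        Var[W] = n(n+1)(2n+1)/24 - sum(t^3-t)/48 = 1710/24 - 60/48 = 70.
        z = (W - E[W]) / sqrt(Var[W]) = (13 - 22.5) / 8.3666 = -1.1355.
        Two-sided p = 2*Phi(z) = 0.256180.
Step 6: alpha = 0.05. fail to reject H0.

W+ = 13, W- = 32, W = min = 13, p = 0.256180, fail to reject H0.


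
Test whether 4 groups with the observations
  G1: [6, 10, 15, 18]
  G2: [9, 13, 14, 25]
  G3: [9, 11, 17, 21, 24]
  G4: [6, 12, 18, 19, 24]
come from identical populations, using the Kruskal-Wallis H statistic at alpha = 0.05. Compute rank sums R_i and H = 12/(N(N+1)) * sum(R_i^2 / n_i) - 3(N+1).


Step 1: Combine all N = 18 observations and assign midranks.
sorted (value, group, rank): (6,G1,1.5), (6,G4,1.5), (9,G2,3.5), (9,G3,3.5), (10,G1,5), (11,G3,6), (12,G4,7), (13,G2,8), (14,G2,9), (15,G1,10), (17,G3,11), (18,G1,12.5), (18,G4,12.5), (19,G4,14), (21,G3,15), (24,G3,16.5), (24,G4,16.5), (25,G2,18)
Step 2: Sum ranks within each group.
R_1 = 29 (n_1 = 4)
R_2 = 38.5 (n_2 = 4)
R_3 = 52 (n_3 = 5)
R_4 = 51.5 (n_4 = 5)
Step 3: H = 12/(N(N+1)) * sum(R_i^2/n_i) - 3(N+1)
     = 12/(18*19) * (29^2/4 + 38.5^2/4 + 52^2/5 + 51.5^2/5) - 3*19
     = 0.035088 * 1652.06 - 57
     = 0.967105.
Step 4: Ties present; correction factor C = 1 - 24/(18^3 - 18) = 0.995872. Corrected H = 0.967105 / 0.995872 = 0.971114.
Step 5: Under H0, H ~ chi^2(3); p-value = 0.808241.
Step 6: alpha = 0.05. fail to reject H0.

H = 0.9711, df = 3, p = 0.808241, fail to reject H0.


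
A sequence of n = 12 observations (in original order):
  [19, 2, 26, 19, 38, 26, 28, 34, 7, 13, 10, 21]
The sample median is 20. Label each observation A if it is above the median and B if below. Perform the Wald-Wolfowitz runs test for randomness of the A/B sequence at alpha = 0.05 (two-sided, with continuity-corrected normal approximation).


Step 1: Compute median = 20; label A = above, B = below.
Labels in order: BBABAAAABBBA  (n_A = 6, n_B = 6)
Step 2: Count runs R = 6.
Step 3: Under H0 (random ordering), E[R] = 2*n_A*n_B/(n_A+n_B) + 1 = 2*6*6/12 + 1 = 7.0000.
        Var[R] = 2*n_A*n_B*(2*n_A*n_B - n_A - n_B) / ((n_A+n_B)^2 * (n_A+n_B-1)) = 4320/1584 = 2.7273.
        SD[R] = 1.6514.
Step 4: Continuity-corrected z = (R + 0.5 - E[R]) / SD[R] = (6 + 0.5 - 7.0000) / 1.6514 = -0.3028.
Step 5: Two-sided p-value via normal approximation = 2*(1 - Phi(|z|)) = 0.762069.
Step 6: alpha = 0.05. fail to reject H0.

R = 6, z = -0.3028, p = 0.762069, fail to reject H0.


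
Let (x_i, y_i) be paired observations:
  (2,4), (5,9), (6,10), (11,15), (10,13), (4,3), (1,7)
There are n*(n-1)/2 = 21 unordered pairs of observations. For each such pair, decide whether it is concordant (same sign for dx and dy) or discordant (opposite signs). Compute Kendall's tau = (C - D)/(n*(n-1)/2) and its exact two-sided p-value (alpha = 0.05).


Step 1: Enumerate the 21 unordered pairs (i,j) with i<j and classify each by sign(x_j-x_i) * sign(y_j-y_i).
  (1,2):dx=+3,dy=+5->C; (1,3):dx=+4,dy=+6->C; (1,4):dx=+9,dy=+11->C; (1,5):dx=+8,dy=+9->C
  (1,6):dx=+2,dy=-1->D; (1,7):dx=-1,dy=+3->D; (2,3):dx=+1,dy=+1->C; (2,4):dx=+6,dy=+6->C
  (2,5):dx=+5,dy=+4->C; (2,6):dx=-1,dy=-6->C; (2,7):dx=-4,dy=-2->C; (3,4):dx=+5,dy=+5->C
  (3,5):dx=+4,dy=+3->C; (3,6):dx=-2,dy=-7->C; (3,7):dx=-5,dy=-3->C; (4,5):dx=-1,dy=-2->C
  (4,6):dx=-7,dy=-12->C; (4,7):dx=-10,dy=-8->C; (5,6):dx=-6,dy=-10->C; (5,7):dx=-9,dy=-6->C
  (6,7):dx=-3,dy=+4->D
Step 2: C = 18, D = 3, total pairs = 21.
Step 3: tau = (C - D)/(n(n-1)/2) = (18 - 3)/21 = 0.714286.
Step 4: Exact two-sided p-value (enumerate n! = 5040 permutations of y under H0): p = 0.030159.
Step 5: alpha = 0.05. reject H0.

tau_b = 0.7143 (C=18, D=3), p = 0.030159, reject H0.


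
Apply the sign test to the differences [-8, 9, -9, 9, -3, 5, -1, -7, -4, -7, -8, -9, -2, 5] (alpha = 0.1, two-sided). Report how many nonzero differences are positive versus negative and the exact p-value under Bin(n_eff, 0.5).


Step 1: Discard zero differences. Original n = 14; n_eff = number of nonzero differences = 14.
Nonzero differences (with sign): -8, +9, -9, +9, -3, +5, -1, -7, -4, -7, -8, -9, -2, +5
Step 2: Count signs: positive = 4, negative = 10.
Step 3: Under H0: P(positive) = 0.5, so the number of positives S ~ Bin(14, 0.5).
Step 4: Two-sided exact p-value = sum of Bin(14,0.5) probabilities at or below the observed probability = 0.179565.
Step 5: alpha = 0.1. fail to reject H0.

n_eff = 14, pos = 4, neg = 10, p = 0.179565, fail to reject H0.


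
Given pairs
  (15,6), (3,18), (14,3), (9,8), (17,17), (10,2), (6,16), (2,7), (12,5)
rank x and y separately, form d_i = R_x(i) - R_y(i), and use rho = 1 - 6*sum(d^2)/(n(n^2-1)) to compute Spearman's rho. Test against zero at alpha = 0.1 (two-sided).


Step 1: Rank x and y separately (midranks; no ties here).
rank(x): 15->8, 3->2, 14->7, 9->4, 17->9, 10->5, 6->3, 2->1, 12->6
rank(y): 6->4, 18->9, 3->2, 8->6, 17->8, 2->1, 16->7, 7->5, 5->3
Step 2: d_i = R_x(i) - R_y(i); compute d_i^2.
  (8-4)^2=16, (2-9)^2=49, (7-2)^2=25, (4-6)^2=4, (9-8)^2=1, (5-1)^2=16, (3-7)^2=16, (1-5)^2=16, (6-3)^2=9
sum(d^2) = 152.
Step 3: rho = 1 - 6*152 / (9*(9^2 - 1)) = 1 - 912/720 = -0.266667.
Step 4: Under H0, t = rho * sqrt((n-2)/(1-rho^2)) = -0.7320 ~ t(7).
Step 5: Two-sided p-value from the t-distribution with 7 df = 0.487922.
Step 6: alpha = 0.1. fail to reject H0.

rho = -0.2667, p = 0.487922, fail to reject H0 at alpha = 0.1.


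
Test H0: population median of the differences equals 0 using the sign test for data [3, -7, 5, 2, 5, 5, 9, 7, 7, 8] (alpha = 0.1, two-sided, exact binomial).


Step 1: Discard zero differences. Original n = 10; n_eff = number of nonzero differences = 10.
Nonzero differences (with sign): +3, -7, +5, +2, +5, +5, +9, +7, +7, +8
Step 2: Count signs: positive = 9, negative = 1.
Step 3: Under H0: P(positive) = 0.5, so the number of positives S ~ Bin(10, 0.5).
Step 4: Two-sided exact p-value = sum of Bin(10,0.5) probabilities at or below the observed probability = 0.021484.
Step 5: alpha = 0.1. reject H0.

n_eff = 10, pos = 9, neg = 1, p = 0.021484, reject H0.


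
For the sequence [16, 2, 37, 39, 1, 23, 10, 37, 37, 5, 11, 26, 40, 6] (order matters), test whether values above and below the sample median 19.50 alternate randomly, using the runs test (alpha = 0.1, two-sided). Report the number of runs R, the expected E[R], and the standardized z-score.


Step 1: Compute median = 19.50; label A = above, B = below.
Labels in order: BBAABABAABBAAB  (n_A = 7, n_B = 7)
Step 2: Count runs R = 9.
Step 3: Under H0 (random ordering), E[R] = 2*n_A*n_B/(n_A+n_B) + 1 = 2*7*7/14 + 1 = 8.0000.
        Var[R] = 2*n_A*n_B*(2*n_A*n_B - n_A - n_B) / ((n_A+n_B)^2 * (n_A+n_B-1)) = 8232/2548 = 3.2308.
        SD[R] = 1.7974.
Step 4: Continuity-corrected z = (R - 0.5 - E[R]) / SD[R] = (9 - 0.5 - 8.0000) / 1.7974 = 0.2782.
Step 5: Two-sided p-value via normal approximation = 2*(1 - Phi(|z|)) = 0.780879.
Step 6: alpha = 0.1. fail to reject H0.

R = 9, z = 0.2782, p = 0.780879, fail to reject H0.


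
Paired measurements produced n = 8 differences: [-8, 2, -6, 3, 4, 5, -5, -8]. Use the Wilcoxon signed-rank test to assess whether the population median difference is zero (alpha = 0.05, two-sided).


Step 1: Drop any zero differences (none here) and take |d_i|.
|d| = [8, 2, 6, 3, 4, 5, 5, 8]
Step 2: Midrank |d_i| (ties get averaged ranks).
ranks: |8|->7.5, |2|->1, |6|->6, |3|->2, |4|->3, |5|->4.5, |5|->4.5, |8|->7.5
Step 3: Attach original signs; sum ranks with positive sign and with negative sign.
W+ = 1 + 2 + 3 + 4.5 = 10.5
W- = 7.5 + 6 + 4.5 + 7.5 = 25.5
(Check: W+ + W- = 36 should equal n(n+1)/2 = 36.)
Step 4: Test statistic W = min(W+, W-) = 10.5.
Step 5: Ties in |d|, so use the tie-corrected normal approximation.
        E[W] = n(n+1)/4 = 8*9/4 = 18.
        Tie groups: |d|=5 (t=2), |d|=8 (t=2); sum(t^3 - t) = 12.
        Var[W] = n(n+1)(2n+1)/24 - sum(t^3-t)/48 = 1224/24 - 12/48 = 50.75.
        z = (W - E[W]) / sqrt(Var[W]) = (10.5 - 18) / 7.1239 = -1.0528.
        Two-sided p = 2*Phi(z) = 0.292436.
Step 6: alpha = 0.05. fail to reject H0.

W+ = 10.5, W- = 25.5, W = min = 10.5, p = 0.292436, fail to reject H0.


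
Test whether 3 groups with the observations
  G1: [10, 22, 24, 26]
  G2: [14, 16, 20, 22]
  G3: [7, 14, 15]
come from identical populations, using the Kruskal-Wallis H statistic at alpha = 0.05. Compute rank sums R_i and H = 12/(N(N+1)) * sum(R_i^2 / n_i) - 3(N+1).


Step 1: Combine all N = 11 observations and assign midranks.
sorted (value, group, rank): (7,G3,1), (10,G1,2), (14,G2,3.5), (14,G3,3.5), (15,G3,5), (16,G2,6), (20,G2,7), (22,G1,8.5), (22,G2,8.5), (24,G1,10), (26,G1,11)
Step 2: Sum ranks within each group.
R_1 = 31.5 (n_1 = 4)
R_2 = 25 (n_2 = 4)
R_3 = 9.5 (n_3 = 3)
Step 3: H = 12/(N(N+1)) * sum(R_i^2/n_i) - 3(N+1)
     = 12/(11*12) * (31.5^2/4 + 25^2/4 + 9.5^2/3) - 3*12
     = 0.090909 * 434.396 - 36
     = 3.490530.
Step 4: Ties present; correction factor C = 1 - 12/(11^3 - 11) = 0.990909. Corrected H = 3.490530 / 0.990909 = 3.522554.
Step 5: Under H0, H ~ chi^2(2); p-value = 0.171825.
Step 6: alpha = 0.05. fail to reject H0.

H = 3.5226, df = 2, p = 0.171825, fail to reject H0.


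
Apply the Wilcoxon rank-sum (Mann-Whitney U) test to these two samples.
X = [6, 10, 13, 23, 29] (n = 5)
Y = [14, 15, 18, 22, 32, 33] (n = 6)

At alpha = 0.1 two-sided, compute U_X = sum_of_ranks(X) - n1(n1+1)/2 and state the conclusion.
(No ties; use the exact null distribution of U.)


Step 1: Combine and sort all 11 observations; assign midranks.
sorted (value, group): (6,X), (10,X), (13,X), (14,Y), (15,Y), (18,Y), (22,Y), (23,X), (29,X), (32,Y), (33,Y)
ranks: 6->1, 10->2, 13->3, 14->4, 15->5, 18->6, 22->7, 23->8, 29->9, 32->10, 33->11
Step 2: Rank sum for X: R1 = 1 + 2 + 3 + 8 + 9 = 23.
Step 3: U_X = R1 - n1(n1+1)/2 = 23 - 5*6/2 = 23 - 15 = 8.
       U_Y = n1*n2 - U_X = 30 - 8 = 22.
Step 4: No ties, so the exact null distribution of U (based on enumerating the C(11,5) = 462 equally likely rank assignments) gives the two-sided p-value.
Step 5: p-value = 0.246753; compare to alpha = 0.1. fail to reject H0.

U_X = 8, p = 0.246753, fail to reject H0 at alpha = 0.1.


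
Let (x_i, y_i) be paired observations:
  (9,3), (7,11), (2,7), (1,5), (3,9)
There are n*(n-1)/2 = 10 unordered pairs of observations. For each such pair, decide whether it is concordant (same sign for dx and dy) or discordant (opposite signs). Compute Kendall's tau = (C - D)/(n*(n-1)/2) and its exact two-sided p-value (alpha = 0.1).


Step 1: Enumerate the 10 unordered pairs (i,j) with i<j and classify each by sign(x_j-x_i) * sign(y_j-y_i).
  (1,2):dx=-2,dy=+8->D; (1,3):dx=-7,dy=+4->D; (1,4):dx=-8,dy=+2->D; (1,5):dx=-6,dy=+6->D
  (2,3):dx=-5,dy=-4->C; (2,4):dx=-6,dy=-6->C; (2,5):dx=-4,dy=-2->C; (3,4):dx=-1,dy=-2->C
  (3,5):dx=+1,dy=+2->C; (4,5):dx=+2,dy=+4->C
Step 2: C = 6, D = 4, total pairs = 10.
Step 3: tau = (C - D)/(n(n-1)/2) = (6 - 4)/10 = 0.200000.
Step 4: Exact two-sided p-value (enumerate n! = 120 permutations of y under H0): p = 0.816667.
Step 5: alpha = 0.1. fail to reject H0.

tau_b = 0.2000 (C=6, D=4), p = 0.816667, fail to reject H0.
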